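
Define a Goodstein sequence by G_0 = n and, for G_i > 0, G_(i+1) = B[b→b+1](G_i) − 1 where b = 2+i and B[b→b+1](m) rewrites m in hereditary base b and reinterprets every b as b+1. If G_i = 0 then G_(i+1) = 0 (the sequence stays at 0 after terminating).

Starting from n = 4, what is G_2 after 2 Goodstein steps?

41

[0] 4 ≡ 2^2 (base 2). Lift 3: 27. −1: 26.
[1] 26 ≡ 2·3^2 + 2·3 + 2 (base 3). Lift 4: 42. −1: 41.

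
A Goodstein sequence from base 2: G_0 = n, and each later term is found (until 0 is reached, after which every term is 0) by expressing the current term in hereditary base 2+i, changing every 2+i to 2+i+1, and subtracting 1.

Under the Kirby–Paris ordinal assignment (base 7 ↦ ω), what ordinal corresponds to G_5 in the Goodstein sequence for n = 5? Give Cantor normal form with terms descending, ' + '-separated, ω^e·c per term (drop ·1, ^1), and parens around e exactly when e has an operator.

step 0: 5 = 2^2 + 1; sub 3 for 2: 3^3 + 1; = 28; G_1 = 28−1 = 27
step 1: 27 = 3^3; sub 4 for 3: 4^4; = 256; G_2 = 256−1 = 255
step 2: 255 = 3·4^3 + 3·4^2 + 3·4 + 3; sub 5 for 4: 3·5^3 + 3·5^2 + 3·5 + 3; = 468; G_3 = 468−1 = 467
step 3: 467 = 3·5^3 + 3·5^2 + 3·5 + 2; sub 6 for 5: 3·6^3 + 3·6^2 + 3·6 + 2; = 776; G_4 = 776−1 = 775
step 4: 775 = 3·6^3 + 3·6^2 + 3·6 + 1; sub 7 for 6: 3·7^3 + 3·7^2 + 3·7 + 1; = 1198; G_5 = 1198−1 = 1197

ω^3·3 + ω^2·3 + ω·3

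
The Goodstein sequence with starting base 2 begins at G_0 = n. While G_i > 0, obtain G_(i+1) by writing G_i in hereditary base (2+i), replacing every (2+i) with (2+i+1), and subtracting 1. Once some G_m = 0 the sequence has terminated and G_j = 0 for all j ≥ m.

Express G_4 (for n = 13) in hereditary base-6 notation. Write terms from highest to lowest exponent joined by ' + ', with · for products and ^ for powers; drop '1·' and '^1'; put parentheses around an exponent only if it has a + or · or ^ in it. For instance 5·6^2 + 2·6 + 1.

i=0: 13 = 2^(2 + 1) + 2^2 + 1 (b=2); 2→3: 3^(3 + 1) + 3^3 + 1 = 109; 109−1 = 108
i=1: 108 = 3^(3 + 1) + 3^3 (b=3); 3→4: 4^(4 + 1) + 4^4 = 1280; 1280−1 = 1279
i=2: 1279 = 4^(4 + 1) + 3·4^3 + 3·4^2 + 3·4 + 3 (b=4); 4→5: 5^(5 + 1) + 3·5^3 + 3·5^2 + 3·5 + 3 = 16093; 16093−1 = 16092
i=3: 16092 = 5^(5 + 1) + 3·5^3 + 3·5^2 + 3·5 + 2 (b=5); 5→6: 6^(6 + 1) + 3·6^3 + 3·6^2 + 3·6 + 2 = 280712; 280712−1 = 280711
i=4: 280711 = 6^(6 + 1) + 3·6^3 + 3·6^2 + 3·6 + 1 (b=6); 6→7: 7^(7 + 1) + 3·7^3 + 3·7^2 + 3·7 + 1 = 5765999; 5765999−1 = 5765998

6^(6 + 1) + 3·6^3 + 3·6^2 + 3·6 + 1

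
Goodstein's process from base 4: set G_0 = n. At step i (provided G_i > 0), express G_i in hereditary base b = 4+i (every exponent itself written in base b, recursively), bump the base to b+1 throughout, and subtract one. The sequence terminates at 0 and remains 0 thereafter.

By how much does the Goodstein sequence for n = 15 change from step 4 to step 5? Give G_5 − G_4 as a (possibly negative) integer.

G_0=15  [base 4] 3·4 + 3  →[4↦5]→  3·5 + 3 = 18  −1 ⇒ G_1=17
G_1=17  [base 5] 3·5 + 2  →[5↦6]→  3·6 + 2 = 20  −1 ⇒ G_2=19
G_2=19  [base 6] 3·6 + 1  →[6↦7]→  3·7 + 1 = 22  −1 ⇒ G_3=21
G_3=21  [base 7] 3·7  →[7↦8]→  3·8 = 24  −1 ⇒ G_4=23
G_4=23  [base 8] 2·8 + 7  →[8↦9]→  2·9 + 7 = 25  −1 ⇒ G_5=24

1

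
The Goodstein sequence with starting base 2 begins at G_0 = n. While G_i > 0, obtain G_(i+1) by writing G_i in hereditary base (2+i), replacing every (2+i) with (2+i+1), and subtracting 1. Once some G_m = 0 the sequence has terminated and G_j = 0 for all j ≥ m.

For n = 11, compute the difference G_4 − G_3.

step 0: 11 = 2^(2 + 1) + 2 + 1; sub 3 for 2: 3^(3 + 1) + 3 + 1; = 85; G_1 = 85−1 = 84
step 1: 84 = 3^(3 + 1) + 3; sub 4 for 3: 4^(4 + 1) + 4; = 1028; G_2 = 1028−1 = 1027
step 2: 1027 = 4^(4 + 1) + 3; sub 5 for 4: 5^(5 + 1) + 3; = 15628; G_3 = 15628−1 = 15627
step 3: 15627 = 5^(5 + 1) + 2; sub 6 for 5: 6^(6 + 1) + 2; = 279938; G_4 = 279938−1 = 279937

264310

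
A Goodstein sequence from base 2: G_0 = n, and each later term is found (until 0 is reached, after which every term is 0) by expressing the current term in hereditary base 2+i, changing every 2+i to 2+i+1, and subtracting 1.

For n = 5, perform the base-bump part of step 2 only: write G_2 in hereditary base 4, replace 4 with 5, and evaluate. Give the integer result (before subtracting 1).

G_0 = 5. HB_2(5) = 2^2 + 1. Bump = 28. G_1 = 27.
G_1 = 27. HB_3(27) = 3^3. Bump = 256. G_2 = 255.
G_2 = 255. HB_4(255) = 3·4^3 + 3·4^2 + 3·4 + 3. Bump = 468. G_3 = 467.

468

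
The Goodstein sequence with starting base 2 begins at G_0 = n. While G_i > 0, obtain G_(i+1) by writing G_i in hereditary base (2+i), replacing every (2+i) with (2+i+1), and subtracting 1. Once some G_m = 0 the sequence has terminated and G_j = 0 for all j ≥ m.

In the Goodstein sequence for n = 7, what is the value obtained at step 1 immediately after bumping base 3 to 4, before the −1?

260

step 0: 7 = 2^2 + 2 + 1; sub 3 for 2: 3^3 + 3 + 1; = 31; G_1 = 31−1 = 30
step 1: 30 = 3^3 + 3; sub 4 for 3: 4^4 + 4; = 260; G_2 = 260−1 = 259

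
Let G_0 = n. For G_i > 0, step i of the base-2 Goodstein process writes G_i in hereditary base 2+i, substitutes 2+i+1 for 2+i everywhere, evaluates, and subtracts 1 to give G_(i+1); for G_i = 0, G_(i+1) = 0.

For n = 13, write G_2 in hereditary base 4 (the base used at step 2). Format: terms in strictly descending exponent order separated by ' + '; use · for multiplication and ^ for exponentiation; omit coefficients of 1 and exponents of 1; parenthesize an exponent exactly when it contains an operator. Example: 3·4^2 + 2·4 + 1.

4^(4 + 1) + 3·4^3 + 3·4^2 + 3·4 + 3

G_0 = 13. HB_2(13) = 2^(2 + 1) + 2^2 + 1. Bump = 109. G_1 = 108.
G_1 = 108. HB_3(108) = 3^(3 + 1) + 3^3. Bump = 1280. G_2 = 1279.
G_2 = 1279. HB_4(1279) = 4^(4 + 1) + 3·4^3 + 3·4^2 + 3·4 + 3. Bump = 16093. G_3 = 16092.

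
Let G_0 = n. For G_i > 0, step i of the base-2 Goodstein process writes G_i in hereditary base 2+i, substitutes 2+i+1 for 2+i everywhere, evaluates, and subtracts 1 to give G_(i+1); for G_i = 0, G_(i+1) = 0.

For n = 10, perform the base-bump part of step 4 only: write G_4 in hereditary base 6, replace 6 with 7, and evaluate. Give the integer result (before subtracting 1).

step 0: 10 = 2^(2 + 1) + 2; sub 3 for 2: 3^(3 + 1) + 3; = 84; G_1 = 84−1 = 83
step 1: 83 = 3^(3 + 1) + 2; sub 4 for 3: 4^(4 + 1) + 2; = 1026; G_2 = 1026−1 = 1025
step 2: 1025 = 4^(4 + 1) + 1; sub 5 for 4: 5^(5 + 1) + 1; = 15626; G_3 = 15626−1 = 15625
step 3: 15625 = 5^(5 + 1); sub 6 for 5: 6^(6 + 1); = 279936; G_4 = 279936−1 = 279935

4215755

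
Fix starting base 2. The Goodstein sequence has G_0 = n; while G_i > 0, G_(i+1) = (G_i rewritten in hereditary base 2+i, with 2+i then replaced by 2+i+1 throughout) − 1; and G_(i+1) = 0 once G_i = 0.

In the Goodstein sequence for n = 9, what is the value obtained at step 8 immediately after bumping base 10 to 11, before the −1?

(0) 9|_2 = 2^(2 + 1) + 1 ↦ 3^(3 + 1) + 1|_3 = 82 ⇒ 81
(1) 81|_3 = 3^(3 + 1) ↦ 4^(4 + 1)|_4 = 1024 ⇒ 1023
(2) 1023|_4 = 3·4^4 + 3·4^3 + 3·4^2 + 3·4 + 3 ↦ 3·5^5 + 3·5^3 + 3·5^2 + 3·5 + 3|_5 = 9843 ⇒ 9842
(3) 9842|_5 = 3·5^5 + 3·5^3 + 3·5^2 + 3·5 + 2 ↦ 3·6^6 + 3·6^3 + 3·6^2 + 3·6 + 2|_6 = 140744 ⇒ 140743
(4) 140743|_6 = 3·6^6 + 3·6^3 + 3·6^2 + 3·6 + 1 ↦ 3·7^7 + 3·7^3 + 3·7^2 + 3·7 + 1|_7 = 2471827 ⇒ 2471826
(5) 2471826|_7 = 3·7^7 + 3·7^3 + 3·7^2 + 3·7 ↦ 3·8^8 + 3·8^3 + 3·8^2 + 3·8|_8 = 50333400 ⇒ 50333399
(6) 50333399|_8 = 3·8^8 + 3·8^3 + 3·8^2 + 2·8 + 7 ↦ 3·9^9 + 3·9^3 + 3·9^2 + 2·9 + 7|_9 = 1162263922 ⇒ 1162263921
(7) 1162263921|_9 = 3·9^9 + 3·9^3 + 3·9^2 + 2·9 + 6 ↦ 3·10^10 + 3·10^3 + 3·10^2 + 2·10 + 6|_10 = 30000003326 ⇒ 30000003325

855935016216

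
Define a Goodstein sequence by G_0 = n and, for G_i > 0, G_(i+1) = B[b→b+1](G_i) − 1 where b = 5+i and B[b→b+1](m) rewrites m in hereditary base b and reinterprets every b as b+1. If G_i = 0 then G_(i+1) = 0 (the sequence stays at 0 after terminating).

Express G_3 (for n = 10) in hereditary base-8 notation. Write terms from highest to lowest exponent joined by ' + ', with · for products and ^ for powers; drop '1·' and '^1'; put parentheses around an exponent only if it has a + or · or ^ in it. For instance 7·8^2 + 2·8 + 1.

10 —HB5→ 2·5 —bump→ 2·6 = 12 —(−1)→ 11
11 —HB6→ 6 + 5 —bump→ 7 + 5 = 12 —(−1)→ 11
11 —HB7→ 7 + 4 —bump→ 8 + 4 = 12 —(−1)→ 11

8 + 3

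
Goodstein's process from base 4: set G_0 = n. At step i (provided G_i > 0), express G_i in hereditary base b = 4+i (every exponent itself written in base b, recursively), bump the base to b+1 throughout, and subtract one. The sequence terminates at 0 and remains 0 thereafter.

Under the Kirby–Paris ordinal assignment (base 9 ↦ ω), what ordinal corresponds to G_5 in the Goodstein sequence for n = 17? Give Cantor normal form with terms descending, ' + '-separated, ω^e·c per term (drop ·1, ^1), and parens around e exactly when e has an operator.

i=0: 17 = 4^2 + 1 (b=4); 4→5: 5^2 + 1 = 26; 26−1 = 25
i=1: 25 = 5^2 (b=5); 5→6: 6^2 = 36; 36−1 = 35
i=2: 35 = 5·6 + 5 (b=6); 6→7: 5·7 + 5 = 40; 40−1 = 39
i=3: 39 = 5·7 + 4 (b=7); 7→8: 5·8 + 4 = 44; 44−1 = 43
i=4: 43 = 5·8 + 3 (b=8); 8→9: 5·9 + 3 = 48; 48−1 = 47

ω·5 + 2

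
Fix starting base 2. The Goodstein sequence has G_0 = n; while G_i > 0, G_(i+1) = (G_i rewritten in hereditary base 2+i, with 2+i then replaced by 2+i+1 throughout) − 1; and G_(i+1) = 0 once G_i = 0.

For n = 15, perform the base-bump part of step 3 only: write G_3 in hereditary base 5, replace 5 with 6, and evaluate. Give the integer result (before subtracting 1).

(0) 15|_2 = 2^(2 + 1) + 2^2 + 2 + 1 ↦ 3^(3 + 1) + 3^3 + 3 + 1|_3 = 112 ⇒ 111
(1) 111|_3 = 3^(3 + 1) + 3^3 + 3 ↦ 4^(4 + 1) + 4^4 + 4|_4 = 1284 ⇒ 1283
(2) 1283|_4 = 4^(4 + 1) + 4^4 + 3 ↦ 5^(5 + 1) + 5^5 + 3|_5 = 18753 ⇒ 18752
(3) 18752|_5 = 5^(5 + 1) + 5^5 + 2 ↦ 6^(6 + 1) + 6^6 + 2|_6 = 326594 ⇒ 326593

326594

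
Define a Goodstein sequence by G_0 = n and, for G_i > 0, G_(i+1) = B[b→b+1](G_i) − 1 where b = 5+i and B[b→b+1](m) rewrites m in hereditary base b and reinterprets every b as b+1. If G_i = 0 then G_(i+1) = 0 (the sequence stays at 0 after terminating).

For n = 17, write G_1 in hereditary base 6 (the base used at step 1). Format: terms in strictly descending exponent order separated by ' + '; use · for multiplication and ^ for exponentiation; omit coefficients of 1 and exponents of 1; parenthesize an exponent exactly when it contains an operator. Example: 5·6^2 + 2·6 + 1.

i=0: 17 = 3·5 + 2 (b=5); 5→6: 3·6 + 2 = 20; 20−1 = 19
i=1: 19 = 3·6 + 1 (b=6); 6→7: 3·7 + 1 = 22; 22−1 = 21

3·6 + 1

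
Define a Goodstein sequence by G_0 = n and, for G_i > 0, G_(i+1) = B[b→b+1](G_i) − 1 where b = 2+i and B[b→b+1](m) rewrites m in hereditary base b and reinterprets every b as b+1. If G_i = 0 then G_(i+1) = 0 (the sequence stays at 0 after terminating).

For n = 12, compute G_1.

107

base 2: 12 = 2^(2 + 1) + 2^2; at 3: 3^(3 + 1) + 3^3 = 108; next = 107
base 3: 107 = 3^(3 + 1) + 2·3^2 + 2·3 + 2; at 4: 4^(4 + 1) + 2·4^2 + 2·4 + 2 = 1066; next = 1065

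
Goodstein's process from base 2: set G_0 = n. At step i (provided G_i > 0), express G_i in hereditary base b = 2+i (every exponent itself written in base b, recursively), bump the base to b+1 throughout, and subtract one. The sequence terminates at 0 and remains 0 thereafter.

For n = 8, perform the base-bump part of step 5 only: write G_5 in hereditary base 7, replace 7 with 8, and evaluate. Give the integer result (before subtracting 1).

G_0=8  [base 2] 2^(2 + 1)  →[2↦3]→  3^(3 + 1) = 81  −1 ⇒ G_1=80
G_1=80  [base 3] 2·3^3 + 2·3^2 + 2·3 + 2  →[3↦4]→  2·4^4 + 2·4^2 + 2·4 + 2 = 554  −1 ⇒ G_2=553
G_2=553  [base 4] 2·4^4 + 2·4^2 + 2·4 + 1  →[4↦5]→  2·5^5 + 2·5^2 + 2·5 + 1 = 6311  −1 ⇒ G_3=6310
G_3=6310  [base 5] 2·5^5 + 2·5^2 + 2·5  →[5↦6]→  2·6^6 + 2·6^2 + 2·6 = 93396  −1 ⇒ G_4=93395
G_4=93395  [base 6] 2·6^6 + 2·6^2 + 6 + 5  →[6↦7]→  2·7^7 + 2·7^2 + 7 + 5 = 1647196  −1 ⇒ G_5=1647195
G_5=1647195  [base 7] 2·7^7 + 2·7^2 + 7 + 4  →[7↦8]→  2·8^8 + 2·8^2 + 8 + 4 = 33554572  −1 ⇒ G_6=33554571

33554572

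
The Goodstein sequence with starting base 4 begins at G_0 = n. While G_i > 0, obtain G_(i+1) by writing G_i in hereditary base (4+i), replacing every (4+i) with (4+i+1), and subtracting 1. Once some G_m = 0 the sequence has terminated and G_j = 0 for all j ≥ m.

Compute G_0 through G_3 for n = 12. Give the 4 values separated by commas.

step 0: 12 = 3·4; sub 5 for 4: 3·5; = 15; G_1 = 15−1 = 14
step 1: 14 = 2·5 + 4; sub 6 for 5: 2·6 + 4; = 16; G_2 = 16−1 = 15
step 2: 15 = 2·6 + 3; sub 7 for 6: 2·7 + 3; = 17; G_3 = 17−1 = 16

12, 14, 15, 16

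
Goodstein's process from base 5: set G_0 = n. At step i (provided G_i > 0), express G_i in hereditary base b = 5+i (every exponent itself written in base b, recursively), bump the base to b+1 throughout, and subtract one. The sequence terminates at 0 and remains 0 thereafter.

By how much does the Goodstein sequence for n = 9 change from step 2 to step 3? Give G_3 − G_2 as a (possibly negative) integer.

0

9 —HB5→ 5 + 4 —bump→ 6 + 4 = 10 —(−1)→ 9
9 —HB6→ 6 + 3 —bump→ 7 + 3 = 10 —(−1)→ 9
9 —HB7→ 7 + 2 —bump→ 8 + 2 = 10 —(−1)→ 9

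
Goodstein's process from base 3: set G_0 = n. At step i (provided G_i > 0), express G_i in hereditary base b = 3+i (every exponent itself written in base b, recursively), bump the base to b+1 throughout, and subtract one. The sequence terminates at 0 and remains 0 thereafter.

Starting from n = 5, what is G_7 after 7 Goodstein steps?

1

i=0: 5 = 3 + 2 (b=3); 3→4: 4 + 2 = 6; 6−1 = 5
i=1: 5 = 4 + 1 (b=4); 4→5: 5 + 1 = 6; 6−1 = 5
i=2: 5 = 5 (b=5); 5→6: 6 = 6; 6−1 = 5
i=3: 5 = 5 (b=6); 6→7: 5 = 5; 5−1 = 4
i=4: 4 = 4 (b=7); 7→8: 4 = 4; 4−1 = 3
i=5: 3 = 3 (b=8); 8→9: 3 = 3; 3−1 = 2
i=6: 2 = 2 (b=9); 9→10: 2 = 2; 2−1 = 1
i=7: 1 = 1 (b=10); 10→11: 1 = 1; 1−1 = 0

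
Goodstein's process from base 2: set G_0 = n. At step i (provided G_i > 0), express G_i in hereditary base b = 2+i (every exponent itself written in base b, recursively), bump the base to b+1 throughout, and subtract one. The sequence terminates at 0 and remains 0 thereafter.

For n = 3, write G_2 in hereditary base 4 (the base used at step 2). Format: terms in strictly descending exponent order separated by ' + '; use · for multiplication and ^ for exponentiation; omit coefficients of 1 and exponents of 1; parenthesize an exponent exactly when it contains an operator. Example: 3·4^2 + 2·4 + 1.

3

G_0=3  [base 2] 2 + 1  →[2↦3]→  3 + 1 = 4  −1 ⇒ G_1=3
G_1=3  [base 3] 3  →[3↦4]→  4 = 4  −1 ⇒ G_2=3
G_2=3  [base 4] 3  →[4↦5]→  3 = 3  −1 ⇒ G_3=2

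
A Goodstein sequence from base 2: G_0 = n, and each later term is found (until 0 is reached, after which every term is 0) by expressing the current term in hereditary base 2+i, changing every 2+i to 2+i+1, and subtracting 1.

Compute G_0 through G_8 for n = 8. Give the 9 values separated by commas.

8, 80, 553, 6310, 93395, 1647195, 33554571, 774841151, 20000000211

(0) 8|_2 = 2^(2 + 1) ↦ 3^(3 + 1)|_3 = 81 ⇒ 80
(1) 80|_3 = 2·3^3 + 2·3^2 + 2·3 + 2 ↦ 2·4^4 + 2·4^2 + 2·4 + 2|_4 = 554 ⇒ 553
(2) 553|_4 = 2·4^4 + 2·4^2 + 2·4 + 1 ↦ 2·5^5 + 2·5^2 + 2·5 + 1|_5 = 6311 ⇒ 6310
(3) 6310|_5 = 2·5^5 + 2·5^2 + 2·5 ↦ 2·6^6 + 2·6^2 + 2·6|_6 = 93396 ⇒ 93395
(4) 93395|_6 = 2·6^6 + 2·6^2 + 6 + 5 ↦ 2·7^7 + 2·7^2 + 7 + 5|_7 = 1647196 ⇒ 1647195
(5) 1647195|_7 = 2·7^7 + 2·7^2 + 7 + 4 ↦ 2·8^8 + 2·8^2 + 8 + 4|_8 = 33554572 ⇒ 33554571
(6) 33554571|_8 = 2·8^8 + 2·8^2 + 8 + 3 ↦ 2·9^9 + 2·9^2 + 9 + 3|_9 = 774841152 ⇒ 774841151
(7) 774841151|_9 = 2·9^9 + 2·9^2 + 9 + 2 ↦ 2·10^10 + 2·10^2 + 10 + 2|_10 = 20000000212 ⇒ 20000000211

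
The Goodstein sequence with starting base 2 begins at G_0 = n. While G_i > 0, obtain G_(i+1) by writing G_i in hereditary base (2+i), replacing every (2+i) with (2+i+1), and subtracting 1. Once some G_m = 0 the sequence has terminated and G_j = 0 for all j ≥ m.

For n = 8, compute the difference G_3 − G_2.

(0) 8|_2 = 2^(2 + 1) ↦ 3^(3 + 1)|_3 = 81 ⇒ 80
(1) 80|_3 = 2·3^3 + 2·3^2 + 2·3 + 2 ↦ 2·4^4 + 2·4^2 + 2·4 + 2|_4 = 554 ⇒ 553
(2) 553|_4 = 2·4^4 + 2·4^2 + 2·4 + 1 ↦ 2·5^5 + 2·5^2 + 2·5 + 1|_5 = 6311 ⇒ 6310

5757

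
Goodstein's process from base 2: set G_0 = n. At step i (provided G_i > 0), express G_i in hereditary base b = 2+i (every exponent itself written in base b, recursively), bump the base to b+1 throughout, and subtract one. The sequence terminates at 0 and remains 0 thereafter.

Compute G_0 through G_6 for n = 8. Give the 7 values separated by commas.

step 0: 8 = 2^(2 + 1); sub 3 for 2: 3^(3 + 1); = 81; G_1 = 81−1 = 80
step 1: 80 = 2·3^3 + 2·3^2 + 2·3 + 2; sub 4 for 3: 2·4^4 + 2·4^2 + 2·4 + 2; = 554; G_2 = 554−1 = 553
step 2: 553 = 2·4^4 + 2·4^2 + 2·4 + 1; sub 5 for 4: 2·5^5 + 2·5^2 + 2·5 + 1; = 6311; G_3 = 6311−1 = 6310
step 3: 6310 = 2·5^5 + 2·5^2 + 2·5; sub 6 for 5: 2·6^6 + 2·6^2 + 2·6; = 93396; G_4 = 93396−1 = 93395
step 4: 93395 = 2·6^6 + 2·6^2 + 6 + 5; sub 7 for 6: 2·7^7 + 2·7^2 + 7 + 5; = 1647196; G_5 = 1647196−1 = 1647195
step 5: 1647195 = 2·7^7 + 2·7^2 + 7 + 4; sub 8 for 7: 2·8^8 + 2·8^2 + 8 + 4; = 33554572; G_6 = 33554572−1 = 33554571

8, 80, 553, 6310, 93395, 1647195, 33554571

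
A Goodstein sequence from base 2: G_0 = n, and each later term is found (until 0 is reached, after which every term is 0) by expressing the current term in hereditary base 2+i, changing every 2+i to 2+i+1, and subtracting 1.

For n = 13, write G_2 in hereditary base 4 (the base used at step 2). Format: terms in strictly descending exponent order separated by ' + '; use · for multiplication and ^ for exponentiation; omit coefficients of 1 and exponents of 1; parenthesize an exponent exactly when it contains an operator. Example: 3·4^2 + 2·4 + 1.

13 —HB2→ 2^(2 + 1) + 2^2 + 1 —bump→ 3^(3 + 1) + 3^3 + 1 = 109 —(−1)→ 108
108 —HB3→ 3^(3 + 1) + 3^3 —bump→ 4^(4 + 1) + 4^4 = 1280 —(−1)→ 1279
1279 —HB4→ 4^(4 + 1) + 3·4^3 + 3·4^2 + 3·4 + 3 —bump→ 5^(5 + 1) + 3·5^3 + 3·5^2 + 3·5 + 3 = 16093 —(−1)→ 16092

4^(4 + 1) + 3·4^3 + 3·4^2 + 3·4 + 3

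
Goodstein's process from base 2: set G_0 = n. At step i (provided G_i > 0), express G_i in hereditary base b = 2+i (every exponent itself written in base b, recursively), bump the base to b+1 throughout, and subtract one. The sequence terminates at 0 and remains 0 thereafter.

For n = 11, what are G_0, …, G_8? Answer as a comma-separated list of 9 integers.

11 —HB2→ 2^(2 + 1) + 2 + 1 —bump→ 3^(3 + 1) + 3 + 1 = 85 —(−1)→ 84
84 —HB3→ 3^(3 + 1) + 3 —bump→ 4^(4 + 1) + 4 = 1028 —(−1)→ 1027
1027 —HB4→ 4^(4 + 1) + 3 —bump→ 5^(5 + 1) + 3 = 15628 —(−1)→ 15627
15627 —HB5→ 5^(5 + 1) + 2 —bump→ 6^(6 + 1) + 2 = 279938 —(−1)→ 279937
279937 —HB6→ 6^(6 + 1) + 1 —bump→ 7^(7 + 1) + 1 = 5764802 —(−1)→ 5764801
5764801 —HB7→ 7^(7 + 1) —bump→ 8^(8 + 1) = 134217728 —(−1)→ 134217727
134217727 —HB8→ 7·8^8 + 7·8^7 + 7·8^6 + 7·8^5 + 7·8^4 + 7·8^3 + 7·8^2 + 7·8 + 7 —bump→ 7·9^9 + 7·9^7 + 7·9^6 + 7·9^5 + 7·9^4 + 7·9^3 + 7·9^2 + 7·9 + 7 = 2749609303 —(−1)→ 2749609302
2749609302 —HB9→ 7·9^9 + 7·9^7 + 7·9^6 + 7·9^5 + 7·9^4 + 7·9^3 + 7·9^2 + 7·9 + 6 —bump→ 7·10^10 + 7·10^7 + 7·10^6 + 7·10^5 + 7·10^4 + 7·10^3 + 7·10^2 + 7·10 + 6 = 70077777776 —(−1)→ 70077777775

11, 84, 1027, 15627, 279937, 5764801, 134217727, 2749609302, 70077777775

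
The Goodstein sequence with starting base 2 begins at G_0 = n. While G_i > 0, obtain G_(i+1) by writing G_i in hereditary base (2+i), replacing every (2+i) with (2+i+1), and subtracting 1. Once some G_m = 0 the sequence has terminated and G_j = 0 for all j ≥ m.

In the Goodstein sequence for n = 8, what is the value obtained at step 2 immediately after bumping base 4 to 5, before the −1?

6311

step 0: 8 = 2^(2 + 1); sub 3 for 2: 3^(3 + 1); = 81; G_1 = 81−1 = 80
step 1: 80 = 2·3^3 + 2·3^2 + 2·3 + 2; sub 4 for 3: 2·4^4 + 2·4^2 + 2·4 + 2; = 554; G_2 = 554−1 = 553
step 2: 553 = 2·4^4 + 2·4^2 + 2·4 + 1; sub 5 for 4: 2·5^5 + 2·5^2 + 2·5 + 1; = 6311; G_3 = 6311−1 = 6310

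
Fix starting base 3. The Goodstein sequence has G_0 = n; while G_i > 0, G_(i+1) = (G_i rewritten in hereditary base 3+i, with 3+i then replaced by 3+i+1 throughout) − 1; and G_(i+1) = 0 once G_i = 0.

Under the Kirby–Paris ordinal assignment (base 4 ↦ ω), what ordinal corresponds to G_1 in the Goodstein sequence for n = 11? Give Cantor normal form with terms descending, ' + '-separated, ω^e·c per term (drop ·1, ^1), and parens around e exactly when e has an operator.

(0) 11|_3 = 3^2 + 2 ↦ 4^2 + 2|_4 = 18 ⇒ 17
(1) 17|_4 = 4^2 + 1 ↦ 5^2 + 1|_5 = 26 ⇒ 25

ω^2 + 1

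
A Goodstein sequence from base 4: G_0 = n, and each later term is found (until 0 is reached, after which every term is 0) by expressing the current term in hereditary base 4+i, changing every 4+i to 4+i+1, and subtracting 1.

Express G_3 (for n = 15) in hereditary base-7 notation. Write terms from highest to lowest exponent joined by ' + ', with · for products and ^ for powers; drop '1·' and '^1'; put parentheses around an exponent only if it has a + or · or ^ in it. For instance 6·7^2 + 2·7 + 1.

G_0=15  [base 4] 3·4 + 3  →[4↦5]→  3·5 + 3 = 18  −1 ⇒ G_1=17
G_1=17  [base 5] 3·5 + 2  →[5↦6]→  3·6 + 2 = 20  −1 ⇒ G_2=19
G_2=19  [base 6] 3·6 + 1  →[6↦7]→  3·7 + 1 = 22  −1 ⇒ G_3=21
G_3=21  [base 7] 3·7  →[7↦8]→  3·8 = 24  −1 ⇒ G_4=23

3·7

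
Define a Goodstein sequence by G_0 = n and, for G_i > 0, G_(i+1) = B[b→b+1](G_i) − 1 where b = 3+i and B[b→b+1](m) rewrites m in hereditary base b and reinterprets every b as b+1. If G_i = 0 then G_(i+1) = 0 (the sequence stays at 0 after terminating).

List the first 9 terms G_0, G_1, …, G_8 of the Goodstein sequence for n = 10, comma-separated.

10 —HB3→ 3^2 + 1 —bump→ 4^2 + 1 = 17 —(−1)→ 16
16 —HB4→ 4^2 —bump→ 5^2 = 25 —(−1)→ 24
24 —HB5→ 4·5 + 4 —bump→ 4·6 + 4 = 28 —(−1)→ 27
27 —HB6→ 4·6 + 3 —bump→ 4·7 + 3 = 31 —(−1)→ 30
30 —HB7→ 4·7 + 2 —bump→ 4·8 + 2 = 34 —(−1)→ 33
33 —HB8→ 4·8 + 1 —bump→ 4·9 + 1 = 37 —(−1)→ 36
36 —HB9→ 4·9 —bump→ 4·10 = 40 —(−1)→ 39
39 —HB10→ 3·10 + 9 —bump→ 3·11 + 9 = 42 —(−1)→ 41

10, 16, 24, 27, 30, 33, 36, 39, 41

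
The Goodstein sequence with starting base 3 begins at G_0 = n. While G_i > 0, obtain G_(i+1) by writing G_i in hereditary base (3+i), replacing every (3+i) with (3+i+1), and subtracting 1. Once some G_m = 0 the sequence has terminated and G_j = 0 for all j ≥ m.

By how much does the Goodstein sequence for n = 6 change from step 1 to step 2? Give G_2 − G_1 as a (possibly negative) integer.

G_0=6  [base 3] 2·3  →[3↦4]→  2·4 = 8  −1 ⇒ G_1=7
G_1=7  [base 4] 4 + 3  →[4↦5]→  5 + 3 = 8  −1 ⇒ G_2=7

0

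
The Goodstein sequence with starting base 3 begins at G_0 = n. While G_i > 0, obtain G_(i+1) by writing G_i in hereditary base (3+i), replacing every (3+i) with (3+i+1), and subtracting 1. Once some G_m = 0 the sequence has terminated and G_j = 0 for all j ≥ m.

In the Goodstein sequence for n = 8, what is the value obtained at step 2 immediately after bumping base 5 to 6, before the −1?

12

[0] 8 ≡ 2·3 + 2 (base 3). Lift 4: 10. −1: 9.
[1] 9 ≡ 2·4 + 1 (base 4). Lift 5: 11. −1: 10.
[2] 10 ≡ 2·5 (base 5). Lift 6: 12. −1: 11.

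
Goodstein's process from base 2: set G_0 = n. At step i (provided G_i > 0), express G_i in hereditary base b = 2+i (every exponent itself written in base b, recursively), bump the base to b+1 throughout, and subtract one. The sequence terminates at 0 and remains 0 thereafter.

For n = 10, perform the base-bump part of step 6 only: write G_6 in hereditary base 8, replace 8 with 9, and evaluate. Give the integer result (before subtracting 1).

10 —HB2→ 2^(2 + 1) + 2 —bump→ 3^(3 + 1) + 3 = 84 —(−1)→ 83
83 —HB3→ 3^(3 + 1) + 2 —bump→ 4^(4 + 1) + 2 = 1026 —(−1)→ 1025
1025 —HB4→ 4^(4 + 1) + 1 —bump→ 5^(5 + 1) + 1 = 15626 —(−1)→ 15625
15625 —HB5→ 5^(5 + 1) —bump→ 6^(6 + 1) = 279936 —(−1)→ 279935
279935 —HB6→ 5·6^6 + 5·6^5 + 5·6^4 + 5·6^3 + 5·6^2 + 5·6 + 5 —bump→ 5·7^7 + 5·7^5 + 5·7^4 + 5·7^3 + 5·7^2 + 5·7 + 5 = 4215755 —(−1)→ 4215754
4215754 —HB7→ 5·7^7 + 5·7^5 + 5·7^4 + 5·7^3 + 5·7^2 + 5·7 + 4 —bump→ 5·8^8 + 5·8^5 + 5·8^4 + 5·8^3 + 5·8^2 + 5·8 + 4 = 84073324 —(−1)→ 84073323
84073323 —HB8→ 5·8^8 + 5·8^5 + 5·8^4 + 5·8^3 + 5·8^2 + 5·8 + 3 —bump→ 5·9^9 + 5·9^5 + 5·9^4 + 5·9^3 + 5·9^2 + 5·9 + 3 = 1937434593 —(−1)→ 1937434592

1937434593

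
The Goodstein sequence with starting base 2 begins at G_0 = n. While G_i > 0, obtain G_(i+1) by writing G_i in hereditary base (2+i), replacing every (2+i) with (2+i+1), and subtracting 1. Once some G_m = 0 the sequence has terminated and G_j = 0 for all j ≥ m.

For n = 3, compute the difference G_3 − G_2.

3 —HB2→ 2 + 1 —bump→ 3 + 1 = 4 —(−1)→ 3
3 —HB3→ 3 —bump→ 4 = 4 —(−1)→ 3
3 —HB4→ 3 —bump→ 3 = 3 —(−1)→ 2

-1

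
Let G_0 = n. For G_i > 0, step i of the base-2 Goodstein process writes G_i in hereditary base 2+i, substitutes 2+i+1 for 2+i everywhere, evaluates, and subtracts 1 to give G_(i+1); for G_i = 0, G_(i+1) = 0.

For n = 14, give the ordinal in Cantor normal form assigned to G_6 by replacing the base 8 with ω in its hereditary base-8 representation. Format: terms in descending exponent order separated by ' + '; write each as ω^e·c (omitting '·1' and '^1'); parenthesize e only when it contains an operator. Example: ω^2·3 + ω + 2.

i=0: 14 = 2^(2 + 1) + 2^2 + 2 (b=2); 2→3: 3^(3 + 1) + 3^3 + 3 = 111; 111−1 = 110
i=1: 110 = 3^(3 + 1) + 3^3 + 2 (b=3); 3→4: 4^(4 + 1) + 4^4 + 2 = 1282; 1282−1 = 1281
i=2: 1281 = 4^(4 + 1) + 4^4 + 1 (b=4); 4→5: 5^(5 + 1) + 5^5 + 1 = 18751; 18751−1 = 18750
i=3: 18750 = 5^(5 + 1) + 5^5 (b=5); 5→6: 6^(6 + 1) + 6^6 = 326592; 326592−1 = 326591
i=4: 326591 = 6^(6 + 1) + 5·6^5 + 5·6^4 + 5·6^3 + 5·6^2 + 5·6 + 5 (b=6); 6→7: 7^(7 + 1) + 5·7^5 + 5·7^4 + 5·7^3 + 5·7^2 + 5·7 + 5 = 5862841; 5862841−1 = 5862840
i=5: 5862840 = 7^(7 + 1) + 5·7^5 + 5·7^4 + 5·7^3 + 5·7^2 + 5·7 + 4 (b=7); 7→8: 8^(8 + 1) + 5·8^5 + 5·8^4 + 5·8^3 + 5·8^2 + 5·8 + 4 = 134404972; 134404972−1 = 134404971
i=6: 134404971 = 8^(8 + 1) + 5·8^5 + 5·8^4 + 5·8^3 + 5·8^2 + 5·8 + 3 (b=8); 8→9: 9^(9 + 1) + 5·9^5 + 5·9^4 + 5·9^3 + 5·9^2 + 5·9 + 3 = 3487116549; 3487116549−1 = 3487116548

ω^(ω + 1) + ω^5·5 + ω^4·5 + ω^3·5 + ω^2·5 + ω·5 + 3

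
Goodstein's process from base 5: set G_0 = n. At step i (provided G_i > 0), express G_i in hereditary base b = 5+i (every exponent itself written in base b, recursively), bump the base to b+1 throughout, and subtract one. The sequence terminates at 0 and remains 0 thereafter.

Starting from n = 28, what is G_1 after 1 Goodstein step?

step 0: 28 = 5^2 + 3; sub 6 for 5: 6^2 + 3; = 39; G_1 = 39−1 = 38
step 1: 38 = 6^2 + 2; sub 7 for 6: 7^2 + 2; = 51; G_2 = 51−1 = 50

38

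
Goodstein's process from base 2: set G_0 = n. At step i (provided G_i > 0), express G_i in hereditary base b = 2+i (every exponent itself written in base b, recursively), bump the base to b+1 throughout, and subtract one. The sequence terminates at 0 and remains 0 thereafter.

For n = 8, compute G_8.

base 2: 8 = 2^(2 + 1); at 3: 3^(3 + 1) = 81; next = 80
base 3: 80 = 2·3^3 + 2·3^2 + 2·3 + 2; at 4: 2·4^4 + 2·4^2 + 2·4 + 2 = 554; next = 553
base 4: 553 = 2·4^4 + 2·4^2 + 2·4 + 1; at 5: 2·5^5 + 2·5^2 + 2·5 + 1 = 6311; next = 6310
base 5: 6310 = 2·5^5 + 2·5^2 + 2·5; at 6: 2·6^6 + 2·6^2 + 2·6 = 93396; next = 93395
base 6: 93395 = 2·6^6 + 2·6^2 + 6 + 5; at 7: 2·7^7 + 2·7^2 + 7 + 5 = 1647196; next = 1647195
base 7: 1647195 = 2·7^7 + 2·7^2 + 7 + 4; at 8: 2·8^8 + 2·8^2 + 8 + 4 = 33554572; next = 33554571
base 8: 33554571 = 2·8^8 + 2·8^2 + 8 + 3; at 9: 2·9^9 + 2·9^2 + 9 + 3 = 774841152; next = 774841151
base 9: 774841151 = 2·9^9 + 2·9^2 + 9 + 2; at 10: 2·10^10 + 2·10^2 + 10 + 2 = 20000000212; next = 20000000211

20000000211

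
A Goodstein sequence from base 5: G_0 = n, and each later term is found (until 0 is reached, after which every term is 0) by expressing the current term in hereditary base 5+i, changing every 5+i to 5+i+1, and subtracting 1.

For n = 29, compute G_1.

39

[0] 29 ≡ 5^2 + 4 (base 5). Lift 6: 40. −1: 39.
[1] 39 ≡ 6^2 + 3 (base 6). Lift 7: 52. −1: 51.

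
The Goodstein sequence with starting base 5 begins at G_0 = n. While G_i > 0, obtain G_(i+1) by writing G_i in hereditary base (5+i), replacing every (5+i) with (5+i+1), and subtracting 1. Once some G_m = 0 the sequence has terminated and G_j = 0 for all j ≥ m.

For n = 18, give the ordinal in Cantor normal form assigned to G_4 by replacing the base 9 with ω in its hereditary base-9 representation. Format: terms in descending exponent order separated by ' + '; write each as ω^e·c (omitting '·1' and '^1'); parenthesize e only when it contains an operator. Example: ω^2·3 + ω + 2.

step 0: 18 = 3·5 + 3; sub 6 for 5: 3·6 + 3; = 21; G_1 = 21−1 = 20
step 1: 20 = 3·6 + 2; sub 7 for 6: 3·7 + 2; = 23; G_2 = 23−1 = 22
step 2: 22 = 3·7 + 1; sub 8 for 7: 3·8 + 1; = 25; G_3 = 25−1 = 24
step 3: 24 = 3·8; sub 9 for 8: 3·9; = 27; G_4 = 27−1 = 26
step 4: 26 = 2·9 + 8; sub 10 for 9: 2·10 + 8; = 28; G_5 = 28−1 = 27

ω·2 + 8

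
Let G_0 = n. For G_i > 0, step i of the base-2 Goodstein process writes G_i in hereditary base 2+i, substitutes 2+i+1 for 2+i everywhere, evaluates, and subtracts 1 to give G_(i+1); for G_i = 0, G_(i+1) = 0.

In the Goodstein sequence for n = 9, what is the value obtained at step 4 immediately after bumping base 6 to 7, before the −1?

G_0=9  [base 2] 2^(2 + 1) + 1  →[2↦3]→  3^(3 + 1) + 1 = 82  −1 ⇒ G_1=81
G_1=81  [base 3] 3^(3 + 1)  →[3↦4]→  4^(4 + 1) = 1024  −1 ⇒ G_2=1023
G_2=1023  [base 4] 3·4^4 + 3·4^3 + 3·4^2 + 3·4 + 3  →[4↦5]→  3·5^5 + 3·5^3 + 3·5^2 + 3·5 + 3 = 9843  −1 ⇒ G_3=9842
G_3=9842  [base 5] 3·5^5 + 3·5^3 + 3·5^2 + 3·5 + 2  →[5↦6]→  3·6^6 + 3·6^3 + 3·6^2 + 3·6 + 2 = 140744  −1 ⇒ G_4=140743
G_4=140743  [base 6] 3·6^6 + 3·6^3 + 3·6^2 + 3·6 + 1  →[6↦7]→  3·7^7 + 3·7^3 + 3·7^2 + 3·7 + 1 = 2471827  −1 ⇒ G_5=2471826

2471827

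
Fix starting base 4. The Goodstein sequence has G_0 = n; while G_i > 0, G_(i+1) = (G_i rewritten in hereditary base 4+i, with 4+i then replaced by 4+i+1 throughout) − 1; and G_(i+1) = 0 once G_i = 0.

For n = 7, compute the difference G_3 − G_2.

step 0: 7 = 4 + 3; sub 5 for 4: 5 + 3; = 8; G_1 = 8−1 = 7
step 1: 7 = 5 + 2; sub 6 for 5: 6 + 2; = 8; G_2 = 8−1 = 7
step 2: 7 = 6 + 1; sub 7 for 6: 7 + 1; = 8; G_3 = 8−1 = 7

0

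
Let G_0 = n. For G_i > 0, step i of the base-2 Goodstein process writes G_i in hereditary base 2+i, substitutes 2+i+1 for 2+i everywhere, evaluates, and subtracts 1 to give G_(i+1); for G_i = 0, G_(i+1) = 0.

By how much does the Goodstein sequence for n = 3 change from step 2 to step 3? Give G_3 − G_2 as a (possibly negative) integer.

-1

base 2: 3 = 2 + 1; at 3: 3 + 1 = 4; next = 3
base 3: 3 = 3; at 4: 4 = 4; next = 3
base 4: 3 = 3; at 5: 3 = 3; next = 2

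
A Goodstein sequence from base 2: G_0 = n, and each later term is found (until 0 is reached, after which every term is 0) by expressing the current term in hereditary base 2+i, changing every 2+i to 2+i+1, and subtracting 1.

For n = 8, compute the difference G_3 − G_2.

5757

G_0 = 8. HB_2(8) = 2^(2 + 1). Bump = 81. G_1 = 80.
G_1 = 80. HB_3(80) = 2·3^3 + 2·3^2 + 2·3 + 2. Bump = 554. G_2 = 553.
G_2 = 553. HB_4(553) = 2·4^4 + 2·4^2 + 2·4 + 1. Bump = 6311. G_3 = 6310.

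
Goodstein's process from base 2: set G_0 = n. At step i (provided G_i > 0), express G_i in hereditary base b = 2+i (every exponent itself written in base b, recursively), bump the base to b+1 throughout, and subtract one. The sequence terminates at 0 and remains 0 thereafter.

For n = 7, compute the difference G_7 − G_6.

20888664

7 —HB2→ 2^2 + 2 + 1 —bump→ 3^3 + 3 + 1 = 31 —(−1)→ 30
30 —HB3→ 3^3 + 3 —bump→ 4^4 + 4 = 260 —(−1)→ 259
259 —HB4→ 4^4 + 3 —bump→ 5^5 + 3 = 3128 —(−1)→ 3127
3127 —HB5→ 5^5 + 2 —bump→ 6^6 + 2 = 46658 —(−1)→ 46657
46657 —HB6→ 6^6 + 1 —bump→ 7^7 + 1 = 823544 —(−1)→ 823543
823543 —HB7→ 7^7 —bump→ 8^8 = 16777216 —(−1)→ 16777215
16777215 —HB8→ 7·8^7 + 7·8^6 + 7·8^5 + 7·8^4 + 7·8^3 + 7·8^2 + 7·8 + 7 —bump→ 7·9^7 + 7·9^6 + 7·9^5 + 7·9^4 + 7·9^3 + 7·9^2 + 7·9 + 7 = 37665880 —(−1)→ 37665879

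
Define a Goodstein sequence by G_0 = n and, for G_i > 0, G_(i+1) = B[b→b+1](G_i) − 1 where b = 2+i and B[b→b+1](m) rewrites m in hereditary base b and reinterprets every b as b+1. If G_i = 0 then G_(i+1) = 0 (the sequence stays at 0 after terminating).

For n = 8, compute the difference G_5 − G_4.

1553800

i=0: 8 = 2^(2 + 1) (b=2); 2→3: 3^(3 + 1) = 81; 81−1 = 80
i=1: 80 = 2·3^3 + 2·3^2 + 2·3 + 2 (b=3); 3→4: 2·4^4 + 2·4^2 + 2·4 + 2 = 554; 554−1 = 553
i=2: 553 = 2·4^4 + 2·4^2 + 2·4 + 1 (b=4); 4→5: 2·5^5 + 2·5^2 + 2·5 + 1 = 6311; 6311−1 = 6310
i=3: 6310 = 2·5^5 + 2·5^2 + 2·5 (b=5); 5→6: 2·6^6 + 2·6^2 + 2·6 = 93396; 93396−1 = 93395
i=4: 93395 = 2·6^6 + 2·6^2 + 6 + 5 (b=6); 6→7: 2·7^7 + 2·7^2 + 7 + 5 = 1647196; 1647196−1 = 1647195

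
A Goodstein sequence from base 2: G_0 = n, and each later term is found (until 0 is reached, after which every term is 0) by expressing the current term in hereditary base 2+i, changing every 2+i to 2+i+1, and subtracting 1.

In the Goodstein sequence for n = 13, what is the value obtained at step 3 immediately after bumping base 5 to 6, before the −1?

280712

base 2: 13 = 2^(2 + 1) + 2^2 + 1; at 3: 3^(3 + 1) + 3^3 + 1 = 109; next = 108
base 3: 108 = 3^(3 + 1) + 3^3; at 4: 4^(4 + 1) + 4^4 = 1280; next = 1279
base 4: 1279 = 4^(4 + 1) + 3·4^3 + 3·4^2 + 3·4 + 3; at 5: 5^(5 + 1) + 3·5^3 + 3·5^2 + 3·5 + 3 = 16093; next = 16092
base 5: 16092 = 5^(5 + 1) + 3·5^3 + 3·5^2 + 3·5 + 2; at 6: 6^(6 + 1) + 3·6^3 + 3·6^2 + 3·6 + 2 = 280712; next = 280711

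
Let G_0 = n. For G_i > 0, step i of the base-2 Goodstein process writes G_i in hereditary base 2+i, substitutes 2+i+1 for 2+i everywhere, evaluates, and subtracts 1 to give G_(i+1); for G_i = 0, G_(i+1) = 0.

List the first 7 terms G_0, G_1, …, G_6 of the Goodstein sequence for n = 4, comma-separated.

4, 26, 41, 60, 83, 109, 139

G_0 = 4. HB_2(4) = 2^2. Bump = 27. G_1 = 26.
G_1 = 26. HB_3(26) = 2·3^2 + 2·3 + 2. Bump = 42. G_2 = 41.
G_2 = 41. HB_4(41) = 2·4^2 + 2·4 + 1. Bump = 61. G_3 = 60.
G_3 = 60. HB_5(60) = 2·5^2 + 2·5. Bump = 84. G_4 = 83.
G_4 = 83. HB_6(83) = 2·6^2 + 6 + 5. Bump = 110. G_5 = 109.
G_5 = 109. HB_7(109) = 2·7^2 + 7 + 4. Bump = 140. G_6 = 139.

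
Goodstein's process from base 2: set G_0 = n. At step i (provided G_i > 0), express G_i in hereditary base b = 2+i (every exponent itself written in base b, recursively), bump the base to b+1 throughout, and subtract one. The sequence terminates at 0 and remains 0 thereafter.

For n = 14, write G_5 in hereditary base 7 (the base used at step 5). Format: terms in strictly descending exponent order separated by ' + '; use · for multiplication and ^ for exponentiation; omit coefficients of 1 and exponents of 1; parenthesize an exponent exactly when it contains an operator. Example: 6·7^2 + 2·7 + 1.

G_0 = 14. HB_2(14) = 2^(2 + 1) + 2^2 + 2. Bump = 111. G_1 = 110.
G_1 = 110. HB_3(110) = 3^(3 + 1) + 3^3 + 2. Bump = 1282. G_2 = 1281.
G_2 = 1281. HB_4(1281) = 4^(4 + 1) + 4^4 + 1. Bump = 18751. G_3 = 18750.
G_3 = 18750. HB_5(18750) = 5^(5 + 1) + 5^5. Bump = 326592. G_4 = 326591.
G_4 = 326591. HB_6(326591) = 6^(6 + 1) + 5·6^5 + 5·6^4 + 5·6^3 + 5·6^2 + 5·6 + 5. Bump = 5862841. G_5 = 5862840.
G_5 = 5862840. HB_7(5862840) = 7^(7 + 1) + 5·7^5 + 5·7^4 + 5·7^3 + 5·7^2 + 5·7 + 4. Bump = 134404972. G_6 = 134404971.

7^(7 + 1) + 5·7^5 + 5·7^4 + 5·7^3 + 5·7^2 + 5·7 + 4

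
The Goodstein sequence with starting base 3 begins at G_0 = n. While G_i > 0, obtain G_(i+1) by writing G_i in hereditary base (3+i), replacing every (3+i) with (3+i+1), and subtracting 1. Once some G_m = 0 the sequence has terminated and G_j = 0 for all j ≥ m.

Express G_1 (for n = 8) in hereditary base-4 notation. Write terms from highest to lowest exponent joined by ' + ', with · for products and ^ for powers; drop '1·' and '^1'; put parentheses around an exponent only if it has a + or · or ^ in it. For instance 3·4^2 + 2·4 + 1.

2·4 + 1

G_0=8  [base 3] 2·3 + 2  →[3↦4]→  2·4 + 2 = 10  −1 ⇒ G_1=9
G_1=9  [base 4] 2·4 + 1  →[4↦5]→  2·5 + 1 = 11  −1 ⇒ G_2=10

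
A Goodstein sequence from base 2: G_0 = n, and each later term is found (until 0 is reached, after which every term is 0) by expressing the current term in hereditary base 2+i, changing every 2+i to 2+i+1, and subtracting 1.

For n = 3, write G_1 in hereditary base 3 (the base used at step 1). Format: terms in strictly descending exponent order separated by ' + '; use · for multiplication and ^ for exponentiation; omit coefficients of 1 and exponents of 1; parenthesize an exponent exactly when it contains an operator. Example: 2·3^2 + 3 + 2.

step 0: 3 = 2 + 1; sub 3 for 2: 3 + 1; = 4; G_1 = 4−1 = 3
step 1: 3 = 3; sub 4 for 3: 4; = 4; G_2 = 4−1 = 3

3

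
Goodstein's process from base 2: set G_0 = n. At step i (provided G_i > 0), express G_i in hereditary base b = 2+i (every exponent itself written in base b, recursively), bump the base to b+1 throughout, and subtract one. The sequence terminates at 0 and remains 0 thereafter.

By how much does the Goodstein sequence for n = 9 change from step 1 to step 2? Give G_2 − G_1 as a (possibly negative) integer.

942

base 2: 9 = 2^(2 + 1) + 1; at 3: 3^(3 + 1) + 1 = 82; next = 81
base 3: 81 = 3^(3 + 1); at 4: 4^(4 + 1) = 1024; next = 1023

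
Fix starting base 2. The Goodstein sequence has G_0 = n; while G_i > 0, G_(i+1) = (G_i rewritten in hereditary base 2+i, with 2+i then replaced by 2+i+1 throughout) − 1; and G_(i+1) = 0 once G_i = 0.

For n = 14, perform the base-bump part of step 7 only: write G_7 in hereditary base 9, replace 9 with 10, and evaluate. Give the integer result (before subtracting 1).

100000555552

base 2: 14 = 2^(2 + 1) + 2^2 + 2; at 3: 3^(3 + 1) + 3^3 + 3 = 111; next = 110
base 3: 110 = 3^(3 + 1) + 3^3 + 2; at 4: 4^(4 + 1) + 4^4 + 2 = 1282; next = 1281
base 4: 1281 = 4^(4 + 1) + 4^4 + 1; at 5: 5^(5 + 1) + 5^5 + 1 = 18751; next = 18750
base 5: 18750 = 5^(5 + 1) + 5^5; at 6: 6^(6 + 1) + 6^6 = 326592; next = 326591
base 6: 326591 = 6^(6 + 1) + 5·6^5 + 5·6^4 + 5·6^3 + 5·6^2 + 5·6 + 5; at 7: 7^(7 + 1) + 5·7^5 + 5·7^4 + 5·7^3 + 5·7^2 + 5·7 + 5 = 5862841; next = 5862840
base 7: 5862840 = 7^(7 + 1) + 5·7^5 + 5·7^4 + 5·7^3 + 5·7^2 + 5·7 + 4; at 8: 8^(8 + 1) + 5·8^5 + 5·8^4 + 5·8^3 + 5·8^2 + 5·8 + 4 = 134404972; next = 134404971
base 8: 134404971 = 8^(8 + 1) + 5·8^5 + 5·8^4 + 5·8^3 + 5·8^2 + 5·8 + 3; at 9: 9^(9 + 1) + 5·9^5 + 5·9^4 + 5·9^3 + 5·9^2 + 5·9 + 3 = 3487116549; next = 3487116548
base 9: 3487116548 = 9^(9 + 1) + 5·9^5 + 5·9^4 + 5·9^3 + 5·9^2 + 5·9 + 2; at 10: 10^(10 + 1) + 5·10^5 + 5·10^4 + 5·10^3 + 5·10^2 + 5·10 + 2 = 100000555552; next = 100000555551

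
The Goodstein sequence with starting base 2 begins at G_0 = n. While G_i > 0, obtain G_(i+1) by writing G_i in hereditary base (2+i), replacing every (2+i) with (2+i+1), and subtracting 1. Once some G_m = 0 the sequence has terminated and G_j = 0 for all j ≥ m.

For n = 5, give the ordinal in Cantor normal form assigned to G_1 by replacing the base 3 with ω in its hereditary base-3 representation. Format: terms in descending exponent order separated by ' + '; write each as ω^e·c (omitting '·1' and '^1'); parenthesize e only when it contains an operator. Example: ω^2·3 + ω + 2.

ω^ω

G_0=5  [base 2] 2^2 + 1  →[2↦3]→  3^3 + 1 = 28  −1 ⇒ G_1=27
G_1=27  [base 3] 3^3  →[3↦4]→  4^4 = 256  −1 ⇒ G_2=255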